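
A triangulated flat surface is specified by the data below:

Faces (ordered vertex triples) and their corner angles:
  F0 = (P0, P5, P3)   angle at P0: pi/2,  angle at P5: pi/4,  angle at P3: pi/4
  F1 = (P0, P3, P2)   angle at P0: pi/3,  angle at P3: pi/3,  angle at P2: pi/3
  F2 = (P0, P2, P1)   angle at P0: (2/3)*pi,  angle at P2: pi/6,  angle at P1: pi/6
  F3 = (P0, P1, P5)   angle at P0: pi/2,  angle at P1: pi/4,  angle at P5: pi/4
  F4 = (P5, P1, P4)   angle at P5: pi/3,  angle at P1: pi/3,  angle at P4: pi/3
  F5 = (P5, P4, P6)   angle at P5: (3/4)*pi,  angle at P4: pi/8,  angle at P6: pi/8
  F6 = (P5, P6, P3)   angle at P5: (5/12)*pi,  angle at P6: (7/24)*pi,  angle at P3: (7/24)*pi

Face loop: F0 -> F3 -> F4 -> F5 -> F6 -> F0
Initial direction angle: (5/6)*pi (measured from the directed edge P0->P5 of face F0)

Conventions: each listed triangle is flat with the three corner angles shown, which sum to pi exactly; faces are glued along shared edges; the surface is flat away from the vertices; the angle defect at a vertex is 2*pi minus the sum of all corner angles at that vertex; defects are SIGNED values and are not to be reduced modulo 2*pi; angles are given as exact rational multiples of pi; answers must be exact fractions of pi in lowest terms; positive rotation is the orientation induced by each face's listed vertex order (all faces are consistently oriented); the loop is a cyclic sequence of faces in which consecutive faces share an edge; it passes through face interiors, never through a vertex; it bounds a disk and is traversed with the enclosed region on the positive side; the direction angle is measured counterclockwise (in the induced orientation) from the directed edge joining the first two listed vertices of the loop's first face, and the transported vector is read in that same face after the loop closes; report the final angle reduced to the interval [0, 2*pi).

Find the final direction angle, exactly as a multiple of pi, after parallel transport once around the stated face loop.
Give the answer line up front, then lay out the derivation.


Answer: final direction angle = (5/6)*pi

enclosed vertex P5: corner angles sum to 2*pi, defect = 2*pi - 2*pi = 0
holonomy = initial angle + sum of enclosed defects (mod 2*pi), positive in the induced orientation
final angle = (5/6)*pi + 0 = (5/6)*pi (mod 2*pi)


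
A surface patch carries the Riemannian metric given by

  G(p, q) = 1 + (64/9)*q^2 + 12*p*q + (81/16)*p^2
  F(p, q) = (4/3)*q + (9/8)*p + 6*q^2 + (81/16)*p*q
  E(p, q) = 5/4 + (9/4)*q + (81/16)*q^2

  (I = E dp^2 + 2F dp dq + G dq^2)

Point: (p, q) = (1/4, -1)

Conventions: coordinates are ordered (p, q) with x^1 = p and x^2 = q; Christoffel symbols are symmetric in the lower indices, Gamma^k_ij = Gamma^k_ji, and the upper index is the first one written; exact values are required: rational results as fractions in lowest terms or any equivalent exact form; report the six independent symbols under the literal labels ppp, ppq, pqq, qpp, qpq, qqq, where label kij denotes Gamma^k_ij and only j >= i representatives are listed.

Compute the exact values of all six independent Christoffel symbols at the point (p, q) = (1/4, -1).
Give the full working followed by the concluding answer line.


E = 65/16, F = 707/192, G = 12505/2304 at the point
E_p = 0, E_q = -63/8, F_p = -63/16, F_q = -1805/192, G_p = -303/32, G_q = -101/9
EG - F^2 = 19561/2304;  g^inv = (2304/19561) * [[12505/2304, -707/192], [-707/192, 65/16]]
first-kind symbols [ij,l] = (1/2)(d_i g_jl + d_j g_il - d_l g_ij): [pp,p] = E_p/2 = 0, [pp,q] = F_p - E_q/2 = 0, [pq,p] = E_q/2 = -63/16, [pq,q] = G_p/2 = -303/64, [qq,p] = F_q - G_p/2 = -14/3, [qq,q] = G_q/2 = -101/18
Gamma^p_ij = (G*[ij,p] - F*[ij,q])/(EG - F^2), Gamma^q_ij = (E*[ij,q] - F*[ij,p])/(EG - F^2)

Answer: Gamma_ppp = 0, Gamma_ppq = -9072/19561, Gamma_pqq = -10752/19561, Gamma_qpp = 0, Gamma_qpq = -10908/19561, Gamma_qqq = -12928/19561


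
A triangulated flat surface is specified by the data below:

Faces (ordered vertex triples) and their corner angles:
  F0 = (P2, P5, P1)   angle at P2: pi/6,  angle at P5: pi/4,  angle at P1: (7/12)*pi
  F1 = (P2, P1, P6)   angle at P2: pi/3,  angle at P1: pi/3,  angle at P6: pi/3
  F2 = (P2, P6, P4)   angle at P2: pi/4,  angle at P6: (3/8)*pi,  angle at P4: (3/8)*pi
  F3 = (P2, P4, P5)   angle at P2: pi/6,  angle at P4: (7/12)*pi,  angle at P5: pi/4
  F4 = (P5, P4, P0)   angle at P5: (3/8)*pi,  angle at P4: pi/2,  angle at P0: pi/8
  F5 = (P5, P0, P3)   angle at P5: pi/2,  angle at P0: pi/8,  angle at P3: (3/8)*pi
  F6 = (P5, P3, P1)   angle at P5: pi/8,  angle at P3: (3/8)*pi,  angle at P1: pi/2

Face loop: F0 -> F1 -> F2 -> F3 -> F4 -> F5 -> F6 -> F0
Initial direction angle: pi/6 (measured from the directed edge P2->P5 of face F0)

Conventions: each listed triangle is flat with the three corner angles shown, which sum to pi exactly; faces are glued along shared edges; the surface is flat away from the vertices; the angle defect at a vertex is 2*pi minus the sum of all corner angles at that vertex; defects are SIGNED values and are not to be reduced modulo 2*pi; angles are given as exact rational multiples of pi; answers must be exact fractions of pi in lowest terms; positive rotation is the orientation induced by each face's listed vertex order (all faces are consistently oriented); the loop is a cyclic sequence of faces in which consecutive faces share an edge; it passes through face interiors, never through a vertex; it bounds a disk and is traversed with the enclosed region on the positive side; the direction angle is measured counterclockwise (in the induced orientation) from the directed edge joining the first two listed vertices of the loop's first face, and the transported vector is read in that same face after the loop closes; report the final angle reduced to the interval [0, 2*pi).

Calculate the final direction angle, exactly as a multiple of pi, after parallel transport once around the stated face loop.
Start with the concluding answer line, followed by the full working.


Answer: final direction angle = (7/4)*pi

enclosed vertex P2: corner angles sum to (11/12)*pi, defect = 2*pi - (11/12)*pi = (13/12)*pi
enclosed vertex P5: corner angles sum to (3/2)*pi, defect = 2*pi - (3/2)*pi = pi/2
holonomy = initial angle + sum of enclosed defects (mod 2*pi), positive in the induced orientation
final angle = pi/6 + (19/12)*pi = (7/4)*pi (mod 2*pi)


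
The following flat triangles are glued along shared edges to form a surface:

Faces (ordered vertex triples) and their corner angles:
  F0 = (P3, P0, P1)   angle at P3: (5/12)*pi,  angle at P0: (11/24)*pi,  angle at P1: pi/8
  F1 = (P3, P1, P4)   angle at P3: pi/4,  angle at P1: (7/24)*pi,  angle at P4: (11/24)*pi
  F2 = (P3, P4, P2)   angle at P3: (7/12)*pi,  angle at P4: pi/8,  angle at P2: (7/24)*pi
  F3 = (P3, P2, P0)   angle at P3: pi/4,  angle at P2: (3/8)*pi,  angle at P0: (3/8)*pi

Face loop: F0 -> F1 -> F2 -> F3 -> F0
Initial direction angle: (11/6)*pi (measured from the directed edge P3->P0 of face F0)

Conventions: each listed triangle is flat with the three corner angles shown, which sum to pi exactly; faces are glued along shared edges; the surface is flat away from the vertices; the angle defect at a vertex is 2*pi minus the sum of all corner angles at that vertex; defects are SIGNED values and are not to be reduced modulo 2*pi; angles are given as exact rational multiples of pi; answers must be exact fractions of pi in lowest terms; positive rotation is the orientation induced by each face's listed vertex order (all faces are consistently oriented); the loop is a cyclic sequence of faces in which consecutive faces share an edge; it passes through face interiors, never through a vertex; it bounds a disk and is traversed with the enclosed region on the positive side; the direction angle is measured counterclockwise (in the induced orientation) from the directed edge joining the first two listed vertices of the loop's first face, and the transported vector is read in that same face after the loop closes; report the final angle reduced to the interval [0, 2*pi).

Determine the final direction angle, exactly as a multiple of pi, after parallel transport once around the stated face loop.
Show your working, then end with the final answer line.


enclosed vertex P3: corner angles sum to (3/2)*pi, defect = 2*pi - (3/2)*pi = pi/2
final direction = starting direction + enclosed defect total, reduced mod 2*pi (induced orientation)
final angle = (11/6)*pi + pi/2 = pi/3 (mod 2*pi)

Answer: final direction angle = pi/3


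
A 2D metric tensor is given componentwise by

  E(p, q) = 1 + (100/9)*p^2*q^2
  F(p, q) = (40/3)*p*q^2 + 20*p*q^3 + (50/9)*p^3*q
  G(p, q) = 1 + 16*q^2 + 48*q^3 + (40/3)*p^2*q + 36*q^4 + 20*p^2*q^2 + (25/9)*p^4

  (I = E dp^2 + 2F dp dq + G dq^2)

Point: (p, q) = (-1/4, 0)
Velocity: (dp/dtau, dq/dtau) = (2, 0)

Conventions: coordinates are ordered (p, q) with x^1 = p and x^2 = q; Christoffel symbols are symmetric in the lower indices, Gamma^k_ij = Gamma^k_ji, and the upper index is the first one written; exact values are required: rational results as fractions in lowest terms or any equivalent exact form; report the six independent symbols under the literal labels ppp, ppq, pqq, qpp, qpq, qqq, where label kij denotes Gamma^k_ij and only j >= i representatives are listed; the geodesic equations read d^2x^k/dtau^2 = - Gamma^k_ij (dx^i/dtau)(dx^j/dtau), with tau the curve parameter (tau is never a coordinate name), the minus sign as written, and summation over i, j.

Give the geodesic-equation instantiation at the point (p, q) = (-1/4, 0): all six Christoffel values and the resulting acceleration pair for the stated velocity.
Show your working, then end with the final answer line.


E = 1, F = 0, G = 2329/2304 at the point
E_p = 0, E_q = 0, F_p = 0, F_q = -25/288, G_p = -25/144, G_q = 5/6
EG - F^2 = 2329/2304;  g^inv = (2304/2329) * [[2329/2304, 0], [0, 1]]
first-kind symbols [ij,l] = (1/2)(d_i g_jl + d_j g_il - d_l g_ij): [pp,p] = E_p/2 = 0, [pp,q] = F_p - E_q/2 = 0, [pq,p] = E_q/2 = 0, [pq,q] = G_p/2 = -25/288, [qq,p] = F_q - G_p/2 = 0, [qq,q] = G_q/2 = 5/12
Gamma^p_ij = (G*[ij,p] - F*[ij,q])/(EG - F^2), Gamma^q_ij = (E*[ij,q] - F*[ij,p])/(EG - F^2)
Gamma_ppp = 0, Gamma_ppq = 0, Gamma_pqq = 0, Gamma_qpp = 0, Gamma_qpq = -200/2329, Gamma_qqq = 960/2329
d^2p/dtau^2 = -(Gamma_ppp*(2)^2 + 2*Gamma_ppq*(2)*(0) + Gamma_pqq*(0)^2) = 0
d^2q/dtau^2 = -(Gamma_qpp*(2)^2 + 2*Gamma_qpq*(2)*(0) + Gamma_qqq*(0)^2) = 0

Answer: Gamma_ppp = 0, Gamma_ppq = 0, Gamma_pqq = 0, Gamma_qpp = 0, Gamma_qpq = -200/2329, Gamma_qqq = 960/2329; accelerations (d^2p/dtau^2, d^2q/dtau^2) = (0, 0)


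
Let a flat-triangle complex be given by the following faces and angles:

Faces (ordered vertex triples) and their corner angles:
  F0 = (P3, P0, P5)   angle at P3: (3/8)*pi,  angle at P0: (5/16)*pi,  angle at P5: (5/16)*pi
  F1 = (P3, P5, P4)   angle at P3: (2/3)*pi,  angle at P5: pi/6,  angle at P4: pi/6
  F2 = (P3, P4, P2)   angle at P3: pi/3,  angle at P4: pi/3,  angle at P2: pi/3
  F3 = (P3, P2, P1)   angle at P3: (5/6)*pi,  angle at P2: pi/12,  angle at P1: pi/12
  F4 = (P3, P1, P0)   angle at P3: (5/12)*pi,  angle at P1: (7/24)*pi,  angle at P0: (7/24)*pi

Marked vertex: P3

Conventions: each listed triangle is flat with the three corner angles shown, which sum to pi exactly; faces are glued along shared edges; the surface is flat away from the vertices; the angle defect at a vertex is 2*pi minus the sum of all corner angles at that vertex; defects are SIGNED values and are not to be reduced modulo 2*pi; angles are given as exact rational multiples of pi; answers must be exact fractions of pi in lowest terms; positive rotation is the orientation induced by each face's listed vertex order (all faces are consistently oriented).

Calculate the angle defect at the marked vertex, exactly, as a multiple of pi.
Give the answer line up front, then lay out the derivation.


Answer: defect(P3) = (-5/8)*pi

Sum of corner angles at P3: (21/8)*pi
defect = 2*pi - (21/8)*pi


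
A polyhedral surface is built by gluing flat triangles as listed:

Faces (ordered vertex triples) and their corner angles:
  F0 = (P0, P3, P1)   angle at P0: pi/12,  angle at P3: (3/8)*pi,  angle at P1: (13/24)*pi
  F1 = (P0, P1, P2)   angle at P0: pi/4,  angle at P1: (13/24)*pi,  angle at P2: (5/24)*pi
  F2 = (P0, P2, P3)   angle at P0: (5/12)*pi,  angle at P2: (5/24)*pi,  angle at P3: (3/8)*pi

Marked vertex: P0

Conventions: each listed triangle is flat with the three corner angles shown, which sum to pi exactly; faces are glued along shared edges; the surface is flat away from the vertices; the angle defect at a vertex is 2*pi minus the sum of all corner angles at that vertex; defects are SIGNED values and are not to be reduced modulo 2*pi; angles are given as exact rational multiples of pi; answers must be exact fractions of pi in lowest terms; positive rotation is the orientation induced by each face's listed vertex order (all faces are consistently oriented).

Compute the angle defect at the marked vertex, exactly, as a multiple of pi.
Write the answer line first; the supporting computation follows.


Answer: defect(P0) = (5/4)*pi

Sum of corner angles at P0: (3/4)*pi
defect = 2*pi - (3/4)*pi


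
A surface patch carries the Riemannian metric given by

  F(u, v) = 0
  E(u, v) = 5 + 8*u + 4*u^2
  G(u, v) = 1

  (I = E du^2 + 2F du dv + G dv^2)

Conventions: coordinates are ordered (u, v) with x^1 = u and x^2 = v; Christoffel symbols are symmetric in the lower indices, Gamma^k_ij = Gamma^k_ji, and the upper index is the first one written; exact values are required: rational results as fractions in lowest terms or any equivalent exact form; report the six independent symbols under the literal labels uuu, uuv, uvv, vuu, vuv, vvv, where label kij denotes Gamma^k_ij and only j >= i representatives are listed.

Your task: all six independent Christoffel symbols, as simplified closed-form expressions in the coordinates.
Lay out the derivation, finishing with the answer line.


E = 5 + 8*u + 4*u^2; F = 0; G = 1
Gamma^k_ij = (1/2) g^{kl} (d_i g_jl + d_j g_il - d_l g_ij), with g^inv = (1/(EG-F^2)) [[G, -F], [-F, E]]
first partials: E_u = 8 + 8*u, E_v = 0, F_u = 0, F_v = 0, G_u = 0, G_v = 0
D = EG - F^2 = 5 + 8*u + 4*u^2
expanded: Gamma^u_uu = (G E_u - 2F F_u + F E_v)/(2D), Gamma^u_uv = (G E_v - F G_u)/(2D), Gamma^u_vv = (2G F_v - G G_u - F G_v)/(2D), Gamma^v_uu = (2E F_u - E E_v - F E_u)/(2D), Gamma^v_uv = (E G_u - F E_v)/(2D), Gamma^v_vv = (E G_v - 2F F_v + F G_u)/(2D); substitute and cancel common factors

Answer: Gamma_uuu = (4*u + 4)/(4*u^2 + 8*u + 5), Gamma_uuv = 0, Gamma_uvv = 0, Gamma_vuu = 0, Gamma_vuv = 0, Gamma_vvv = 0


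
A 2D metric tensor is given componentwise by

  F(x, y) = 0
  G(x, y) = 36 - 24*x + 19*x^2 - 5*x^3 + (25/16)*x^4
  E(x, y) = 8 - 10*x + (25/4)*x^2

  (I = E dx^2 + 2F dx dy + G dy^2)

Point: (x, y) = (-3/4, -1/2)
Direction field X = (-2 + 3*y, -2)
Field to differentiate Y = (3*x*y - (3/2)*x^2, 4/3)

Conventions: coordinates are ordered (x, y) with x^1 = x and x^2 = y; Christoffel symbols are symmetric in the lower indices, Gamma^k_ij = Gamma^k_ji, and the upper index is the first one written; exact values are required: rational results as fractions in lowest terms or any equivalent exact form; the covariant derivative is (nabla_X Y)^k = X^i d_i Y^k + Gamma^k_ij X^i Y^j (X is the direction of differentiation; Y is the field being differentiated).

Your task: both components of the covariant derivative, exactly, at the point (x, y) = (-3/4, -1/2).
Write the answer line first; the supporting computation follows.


Answer: (nabla_X Y)^x = -40525/19472, (nabla_X Y)^y = 7781/3150

E = 1217/64, F = 0, G = 275625/4096 at the point
E_x = -155/8, E_y = 0, F_x = 0, F_y = 0, G_x = -16275/256, G_y = 0
EG - F^2 = 335435625/262144;  g^inv = (262144/335435625) * [[275625/4096, 0], [0, 1217/64]]
first-kind symbols [ij,l] = (1/2)(d_i g_jl + d_j g_il - d_l g_ij): [xx,x] = E_x/2 = -155/16, [xx,y] = F_x - E_y/2 = 0, [xy,x] = E_y/2 = 0, [xy,y] = G_x/2 = -16275/512, [yy,x] = F_y - G_x/2 = 16275/512, [yy,y] = G_y/2 = 0
Gamma^x_ij = (G*[ij,x] - F*[ij,y])/(EG - F^2), Gamma^y_ij = (E*[ij,y] - F*[ij,x])/(EG - F^2)
Gamma_xxx = -620/1217, Gamma_xxy = 0, Gamma_xyy = 16275/9736, Gamma_yxx = 0, Gamma_yxy = -248/525, Gamma_yyy = 0
X = (-7/2, -2), Y = (9/32, 4/3) at the point


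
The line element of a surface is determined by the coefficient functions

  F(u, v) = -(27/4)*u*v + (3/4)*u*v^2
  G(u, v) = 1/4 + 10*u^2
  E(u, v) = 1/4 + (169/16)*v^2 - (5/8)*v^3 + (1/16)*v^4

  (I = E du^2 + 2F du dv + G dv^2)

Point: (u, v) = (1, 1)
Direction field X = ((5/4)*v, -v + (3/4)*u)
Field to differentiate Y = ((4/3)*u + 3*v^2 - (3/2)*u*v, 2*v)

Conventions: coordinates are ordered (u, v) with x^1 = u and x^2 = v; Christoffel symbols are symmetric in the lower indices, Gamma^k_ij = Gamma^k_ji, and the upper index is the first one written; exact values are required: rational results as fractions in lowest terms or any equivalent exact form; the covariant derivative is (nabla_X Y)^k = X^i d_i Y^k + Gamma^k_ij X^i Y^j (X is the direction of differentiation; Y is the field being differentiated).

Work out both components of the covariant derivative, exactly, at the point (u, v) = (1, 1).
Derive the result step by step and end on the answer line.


E = 41/4, F = -6, G = 41/4 at the point
E_u = 0, E_v = 39/2, F_u = -6, F_v = -21/4, G_u = 20, G_v = 0
EG - F^2 = 1105/16;  g^inv = (16/1105) * [[41/4, 6], [6, 41/4]]
first-kind symbols [ij,l] = (1/2)(d_i g_jl + d_j g_il - d_l g_ij): [uu,u] = E_u/2 = 0, [uu,v] = F_u - E_v/2 = -63/4, [uv,u] = E_v/2 = 39/4, [uv,v] = G_u/2 = 10, [vv,u] = F_v - G_u/2 = -61/4, [vv,v] = G_v/2 = 0
Gamma^u_ij = (G*[ij,u] - F*[ij,v])/(EG - F^2), Gamma^v_ij = (E*[ij,v] - F*[ij,u])/(EG - F^2)
Gamma_uuu = -1512/1105, Gamma_uuv = 2559/1105, Gamma_uvv = -2501/1105, Gamma_vuu = -2583/1105, Gamma_vuv = 2576/1105, Gamma_vvv = -1464/1105
X = (5/4, -1/4), Y = (17/6, 2) at the point

Answer: (nabla_X Y)^u = -23831/26520, (nabla_X Y)^v = -104479/26520


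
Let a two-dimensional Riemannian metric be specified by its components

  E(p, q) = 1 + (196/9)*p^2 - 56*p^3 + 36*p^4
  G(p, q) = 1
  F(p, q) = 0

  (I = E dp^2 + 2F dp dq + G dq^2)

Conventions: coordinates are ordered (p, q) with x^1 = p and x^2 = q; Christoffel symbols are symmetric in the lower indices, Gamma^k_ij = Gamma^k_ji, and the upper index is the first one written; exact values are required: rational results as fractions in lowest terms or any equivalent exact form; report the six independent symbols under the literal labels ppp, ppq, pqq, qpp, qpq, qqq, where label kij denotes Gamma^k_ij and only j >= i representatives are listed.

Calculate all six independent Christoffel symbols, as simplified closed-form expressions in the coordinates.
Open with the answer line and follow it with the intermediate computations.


Answer: Gamma_ppp = (648*p^3 - 756*p^2 + 196*p)/(324*p^4 - 504*p^3 + 196*p^2 + 9), Gamma_ppq = 0, Gamma_pqq = 0, Gamma_qpp = 0, Gamma_qpq = 0, Gamma_qqq = 0

E = 1 + (196/9)*p^2 - 56*p^3 + 36*p^4; F = 0; G = 1
Gamma^k_ij = (1/2) g^{kl} (d_i g_jl + d_j g_il - d_l g_ij), with g^inv = (1/(EG-F^2)) [[G, -F], [-F, E]]
first partials: E_p = (392/9)*p - 168*p^2 + 144*p^3, E_q = 0, F_p = 0, F_q = 0, G_p = 0, G_q = 0
D = EG - F^2 = 1 + (196/9)*p^2 - 56*p^3 + 36*p^4
expanded: Gamma^p_pp = (G E_p - 2F F_p + F E_q)/(2D), Gamma^p_pq = (G E_q - F G_p)/(2D), Gamma^p_qq = (2G F_q - G G_p - F G_q)/(2D), Gamma^q_pp = (2E F_p - E E_q - F E_p)/(2D), Gamma^q_pq = (E G_p - F E_q)/(2D), Gamma^q_qq = (E G_q - 2F F_q + F G_p)/(2D); substitute and cancel common factors


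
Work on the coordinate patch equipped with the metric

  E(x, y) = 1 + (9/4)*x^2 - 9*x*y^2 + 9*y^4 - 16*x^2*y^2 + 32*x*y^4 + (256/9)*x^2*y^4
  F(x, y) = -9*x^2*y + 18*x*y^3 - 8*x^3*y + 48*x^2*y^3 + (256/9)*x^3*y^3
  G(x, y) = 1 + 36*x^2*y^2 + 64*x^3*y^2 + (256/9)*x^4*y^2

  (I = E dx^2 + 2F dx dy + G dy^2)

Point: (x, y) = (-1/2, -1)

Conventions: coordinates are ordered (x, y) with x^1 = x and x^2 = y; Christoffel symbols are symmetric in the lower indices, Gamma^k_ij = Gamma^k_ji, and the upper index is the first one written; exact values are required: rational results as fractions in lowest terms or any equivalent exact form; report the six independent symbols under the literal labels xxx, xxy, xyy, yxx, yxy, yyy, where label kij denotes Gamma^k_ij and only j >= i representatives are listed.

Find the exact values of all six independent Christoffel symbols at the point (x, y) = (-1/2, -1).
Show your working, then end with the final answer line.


E = 313/144, F = 65/36, G = 34/9 at the point
E_x = 299/36, E_y = -13/9, F_x = 17/3, F_y = -35/12, G_x = -20/9, G_y = -50/9
EG - F^2 = 713/144;  g^inv = (144/713) * [[34/9, -65/36], [-65/36, 313/144]]
first-kind symbols [ij,l] = (1/2)(d_i g_jl + d_j g_il - d_l g_ij): [xx,x] = E_x/2 = 299/72, [xx,y] = F_x - E_y/2 = 115/18, [xy,x] = E_y/2 = -13/18, [xy,y] = G_x/2 = -10/9, [yy,x] = F_y - G_x/2 = -65/36, [yy,y] = G_y/2 = -25/9
Gamma^x_ij = (G*[ij,x] - F*[ij,y])/(EG - F^2), Gamma^y_ij = (E*[ij,y] - F*[ij,x])/(EG - F^2)

Answer: Gamma_xxx = 26/31, Gamma_xxy = -104/713, Gamma_xyy = -260/713, Gamma_yxx = 40/31, Gamma_yxy = -160/713, Gamma_yyy = -400/713


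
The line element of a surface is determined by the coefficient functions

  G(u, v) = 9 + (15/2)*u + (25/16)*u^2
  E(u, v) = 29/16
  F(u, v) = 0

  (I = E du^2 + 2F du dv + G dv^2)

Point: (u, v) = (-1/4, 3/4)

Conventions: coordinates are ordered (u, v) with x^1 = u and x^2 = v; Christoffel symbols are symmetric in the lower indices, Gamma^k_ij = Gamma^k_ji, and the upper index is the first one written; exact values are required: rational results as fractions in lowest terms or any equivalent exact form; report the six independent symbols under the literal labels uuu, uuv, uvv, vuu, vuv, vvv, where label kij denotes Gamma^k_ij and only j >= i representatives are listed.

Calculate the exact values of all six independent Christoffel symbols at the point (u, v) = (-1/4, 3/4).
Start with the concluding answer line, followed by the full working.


Answer: Gamma_uuu = 0, Gamma_uuv = 0, Gamma_uvv = -215/116, Gamma_vuu = 0, Gamma_vuv = 20/43, Gamma_vvv = 0

E = 29/16, F = 0, G = 1849/256 at the point
E_u = 0, E_v = 0, F_u = 0, F_v = 0, G_u = 215/32, G_v = 0
EG - F^2 = 53621/4096;  g^inv = (4096/53621) * [[1849/256, 0], [0, 29/16]]
first-kind symbols [ij,l] = (1/2)(d_i g_jl + d_j g_il - d_l g_ij): [uu,u] = E_u/2 = 0, [uu,v] = F_u - E_v/2 = 0, [uv,u] = E_v/2 = 0, [uv,v] = G_u/2 = 215/64, [vv,u] = F_v - G_u/2 = -215/64, [vv,v] = G_v/2 = 0
Gamma^u_ij = (G*[ij,u] - F*[ij,v])/(EG - F^2), Gamma^v_ij = (E*[ij,v] - F*[ij,u])/(EG - F^2)


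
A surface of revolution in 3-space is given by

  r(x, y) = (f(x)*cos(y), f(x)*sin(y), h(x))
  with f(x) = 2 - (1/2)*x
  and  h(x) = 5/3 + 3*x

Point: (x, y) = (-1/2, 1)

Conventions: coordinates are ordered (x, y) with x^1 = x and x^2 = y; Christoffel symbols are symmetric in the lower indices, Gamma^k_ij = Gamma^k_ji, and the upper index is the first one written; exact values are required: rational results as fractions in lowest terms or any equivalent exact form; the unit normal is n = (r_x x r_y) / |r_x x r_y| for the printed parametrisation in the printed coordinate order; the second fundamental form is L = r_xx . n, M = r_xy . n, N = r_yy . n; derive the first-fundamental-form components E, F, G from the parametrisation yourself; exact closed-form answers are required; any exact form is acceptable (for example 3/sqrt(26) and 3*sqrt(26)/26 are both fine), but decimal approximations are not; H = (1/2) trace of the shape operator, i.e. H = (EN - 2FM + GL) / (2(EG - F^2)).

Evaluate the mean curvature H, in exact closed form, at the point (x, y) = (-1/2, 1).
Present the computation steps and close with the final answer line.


f = 9/4, f' = -1/2, f'' = 0, h' = 3, h'' = 0
E = 37/4, F = 0, G = 81/16; answer radicand W^2 = 37/4
unnormalised second-form numerators: l = 0, m = 0, n = 27/4; L = l/sqrt(37/4), and similarly M = m/sqrt(W^2), N = n/sqrt(W^2)
H = (E*n - 2*F*m + G*l) / (2*(EG - F^2)*sqrt(W^2)); E*n - 2*F*m + G*l = 999/16, EG - F^2 = 2997/64, so H = (2/3)/sqrt(37/4)

Answer: H = 4*sqrt(37)/111


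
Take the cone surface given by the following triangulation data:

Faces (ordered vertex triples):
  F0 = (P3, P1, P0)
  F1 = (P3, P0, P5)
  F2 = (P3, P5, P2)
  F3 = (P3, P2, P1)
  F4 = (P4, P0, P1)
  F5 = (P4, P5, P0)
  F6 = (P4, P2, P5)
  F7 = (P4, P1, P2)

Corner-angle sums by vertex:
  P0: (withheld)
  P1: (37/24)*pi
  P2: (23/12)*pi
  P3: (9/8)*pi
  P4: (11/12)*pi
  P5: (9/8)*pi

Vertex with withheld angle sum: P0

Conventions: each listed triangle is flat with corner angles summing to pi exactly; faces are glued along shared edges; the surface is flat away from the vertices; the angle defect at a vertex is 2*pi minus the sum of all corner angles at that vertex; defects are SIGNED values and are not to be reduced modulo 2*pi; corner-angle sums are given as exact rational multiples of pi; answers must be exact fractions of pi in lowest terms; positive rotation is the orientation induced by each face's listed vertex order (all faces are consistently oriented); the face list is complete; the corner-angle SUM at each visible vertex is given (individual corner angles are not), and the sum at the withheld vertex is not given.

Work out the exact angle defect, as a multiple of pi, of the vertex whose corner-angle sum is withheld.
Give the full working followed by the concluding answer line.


V = 6, E = 12, F = 8; chi = V - E + F = 2
Gauss-Bonnet: total defect = 2*pi*chi = 4*pi; visible defects sum to (27/8)*pi

Answer: defect(P0) = (5/8)*pi


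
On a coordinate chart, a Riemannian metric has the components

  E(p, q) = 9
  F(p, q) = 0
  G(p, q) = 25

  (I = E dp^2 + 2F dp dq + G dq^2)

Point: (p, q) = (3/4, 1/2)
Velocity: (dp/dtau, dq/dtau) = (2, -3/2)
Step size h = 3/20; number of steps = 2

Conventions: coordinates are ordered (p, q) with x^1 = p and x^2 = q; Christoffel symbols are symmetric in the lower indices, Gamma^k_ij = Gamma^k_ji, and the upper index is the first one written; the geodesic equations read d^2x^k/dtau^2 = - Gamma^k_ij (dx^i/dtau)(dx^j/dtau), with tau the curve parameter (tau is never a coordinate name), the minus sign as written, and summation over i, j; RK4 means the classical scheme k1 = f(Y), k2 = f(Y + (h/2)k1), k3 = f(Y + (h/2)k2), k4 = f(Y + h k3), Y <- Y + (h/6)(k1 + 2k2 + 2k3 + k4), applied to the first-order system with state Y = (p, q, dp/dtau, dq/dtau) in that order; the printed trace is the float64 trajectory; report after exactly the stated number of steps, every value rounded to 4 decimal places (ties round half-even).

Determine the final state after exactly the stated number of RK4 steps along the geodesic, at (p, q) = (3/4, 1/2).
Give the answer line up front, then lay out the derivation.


Answer: p = 1.3500, q = 0.0500, dp/dtau = 2.0000, dq/dtau = -1.5000

f(Y) = (dp/dtau, dq/dtau, -Gamma^p_ij Y'^i Y'^j, -Gamma^q_ij Y'^i Y'^j) with the Gammas evaluated at the stage position; h = 0.150000; intermediate values shown to 6 dp
step 0: p = 0.7500, q = 0.5000, dp/dtau = 2.0000, dq/dtau = -1.5000
step 1:
  k1: at (p, q) = (0.750000, 0.500000), (dp/dtau, dq/dtau) = (2.000000, -1.500000); Gamma_ppp = 0.000000, Gamma_ppq = 0.000000, Gamma_pqq = 0.000000, Gamma_qpp = 0.000000, Gamma_qpq = 0.000000, Gamma_qqq = 0.000000; k1 = (2.000000, -1.500000, 0.000000, 0.000000)
  k2: at (p, q) = (0.900000, 0.387500), (dp/dtau, dq/dtau) = (2.000000, -1.500000); Gamma_ppp = 0.000000, Gamma_ppq = 0.000000, Gamma_pqq = 0.000000, Gamma_qpp = 0.000000, Gamma_qpq = 0.000000, Gamma_qqq = 0.000000; k2 = (2.000000, -1.500000, 0.000000, 0.000000)
  k3: at (p, q) = (0.900000, 0.387500), (dp/dtau, dq/dtau) = (2.000000, -1.500000); Gamma_ppp = 0.000000, Gamma_ppq = 0.000000, Gamma_pqq = 0.000000, Gamma_qpp = 0.000000, Gamma_qpq = 0.000000, Gamma_qqq = 0.000000; k3 = (2.000000, -1.500000, 0.000000, 0.000000)
  k4: at (p, q) = (1.050000, 0.275000), (dp/dtau, dq/dtau) = (2.000000, -1.500000); Gamma_ppp = 0.000000, Gamma_ppq = 0.000000, Gamma_pqq = 0.000000, Gamma_qpp = 0.000000, Gamma_qpq = 0.000000, Gamma_qqq = 0.000000; k4 = (2.000000, -1.500000, 0.000000, 0.000000)
  Y <- Y + (h/6)(k1 + 2k2 + 2k3 + k4): p = 1.0500, q = 0.2750, dp/dtau = 2.0000, dq/dtau = -1.5000
step 2:
  k1: at (p, q) = (1.050000, 0.275000), (dp/dtau, dq/dtau) = (2.000000, -1.500000); Gamma_ppp = 0.000000, Gamma_ppq = 0.000000, Gamma_pqq = 0.000000, Gamma_qpp = 0.000000, Gamma_qpq = 0.000000, Gamma_qqq = 0.000000; k1 = (2.000000, -1.500000, 0.000000, 0.000000)
  k2: at (p, q) = (1.200000, 0.162500), (dp/dtau, dq/dtau) = (2.000000, -1.500000); Gamma_ppp = 0.000000, Gamma_ppq = 0.000000, Gamma_pqq = 0.000000, Gamma_qpp = 0.000000, Gamma_qpq = 0.000000, Gamma_qqq = 0.000000; k2 = (2.000000, -1.500000, 0.000000, 0.000000)
  k3: at (p, q) = (1.200000, 0.162500), (dp/dtau, dq/dtau) = (2.000000, -1.500000); Gamma_ppp = 0.000000, Gamma_ppq = 0.000000, Gamma_pqq = 0.000000, Gamma_qpp = 0.000000, Gamma_qpq = 0.000000, Gamma_qqq = 0.000000; k3 = (2.000000, -1.500000, 0.000000, 0.000000)
  k4: at (p, q) = (1.350000, 0.050000), (dp/dtau, dq/dtau) = (2.000000, -1.500000); Gamma_ppp = 0.000000, Gamma_ppq = 0.000000, Gamma_pqq = 0.000000, Gamma_qpp = 0.000000, Gamma_qpq = 0.000000, Gamma_qqq = 0.000000; k4 = (2.000000, -1.500000, 0.000000, 0.000000)
  Y <- Y + (h/6)(k1 + 2k2 + 2k3 + k4): p = 1.3500, q = 0.0500, dp/dtau = 2.0000, dq/dtau = -1.5000


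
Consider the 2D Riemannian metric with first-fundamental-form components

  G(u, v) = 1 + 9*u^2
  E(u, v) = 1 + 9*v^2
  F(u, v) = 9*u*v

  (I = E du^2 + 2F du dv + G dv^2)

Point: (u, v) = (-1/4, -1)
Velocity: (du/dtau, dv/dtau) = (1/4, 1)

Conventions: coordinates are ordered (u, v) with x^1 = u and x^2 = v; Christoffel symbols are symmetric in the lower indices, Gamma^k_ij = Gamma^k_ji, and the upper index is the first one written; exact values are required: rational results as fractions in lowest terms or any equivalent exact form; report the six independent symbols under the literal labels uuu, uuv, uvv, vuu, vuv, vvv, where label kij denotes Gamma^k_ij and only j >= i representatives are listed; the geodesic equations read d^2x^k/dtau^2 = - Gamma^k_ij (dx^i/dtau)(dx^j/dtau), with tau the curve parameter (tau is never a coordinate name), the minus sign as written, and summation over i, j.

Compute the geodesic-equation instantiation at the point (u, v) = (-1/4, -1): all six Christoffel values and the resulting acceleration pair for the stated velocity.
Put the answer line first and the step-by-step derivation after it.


Answer: Gamma_uuu = 0, Gamma_uuv = -144/169, Gamma_uvv = 0, Gamma_vuu = 0, Gamma_vuv = -36/169, Gamma_vvv = 0; accelerations (d^2u/dtau^2, d^2v/dtau^2) = (72/169, 18/169)

E = 10, F = 9/4, G = 25/16 at the point
E_u = 0, E_v = -18, F_u = -9, F_v = -9/4, G_u = -9/2, G_v = 0
EG - F^2 = 169/16;  g^inv = (16/169) * [[25/16, -9/4], [-9/4, 10]]
first-kind symbols [ij,l] = (1/2)(d_i g_jl + d_j g_il - d_l g_ij): [uu,u] = E_u/2 = 0, [uu,v] = F_u - E_v/2 = 0, [uv,u] = E_v/2 = -9, [uv,v] = G_u/2 = -9/4, [vv,u] = F_v - G_u/2 = 0, [vv,v] = G_v/2 = 0
Gamma^u_ij = (G*[ij,u] - F*[ij,v])/(EG - F^2), Gamma^v_ij = (E*[ij,v] - F*[ij,u])/(EG - F^2)
Gamma_uuu = 0, Gamma_uuv = -144/169, Gamma_uvv = 0, Gamma_vuu = 0, Gamma_vuv = -36/169, Gamma_vvv = 0
d^2u/dtau^2 = -(Gamma_uuu*(1/4)^2 + 2*Gamma_uuv*(1/4)*(1) + Gamma_uvv*(1)^2) = 72/169
d^2v/dtau^2 = -(Gamma_vuu*(1/4)^2 + 2*Gamma_vuv*(1/4)*(1) + Gamma_vvv*(1)^2) = 18/169


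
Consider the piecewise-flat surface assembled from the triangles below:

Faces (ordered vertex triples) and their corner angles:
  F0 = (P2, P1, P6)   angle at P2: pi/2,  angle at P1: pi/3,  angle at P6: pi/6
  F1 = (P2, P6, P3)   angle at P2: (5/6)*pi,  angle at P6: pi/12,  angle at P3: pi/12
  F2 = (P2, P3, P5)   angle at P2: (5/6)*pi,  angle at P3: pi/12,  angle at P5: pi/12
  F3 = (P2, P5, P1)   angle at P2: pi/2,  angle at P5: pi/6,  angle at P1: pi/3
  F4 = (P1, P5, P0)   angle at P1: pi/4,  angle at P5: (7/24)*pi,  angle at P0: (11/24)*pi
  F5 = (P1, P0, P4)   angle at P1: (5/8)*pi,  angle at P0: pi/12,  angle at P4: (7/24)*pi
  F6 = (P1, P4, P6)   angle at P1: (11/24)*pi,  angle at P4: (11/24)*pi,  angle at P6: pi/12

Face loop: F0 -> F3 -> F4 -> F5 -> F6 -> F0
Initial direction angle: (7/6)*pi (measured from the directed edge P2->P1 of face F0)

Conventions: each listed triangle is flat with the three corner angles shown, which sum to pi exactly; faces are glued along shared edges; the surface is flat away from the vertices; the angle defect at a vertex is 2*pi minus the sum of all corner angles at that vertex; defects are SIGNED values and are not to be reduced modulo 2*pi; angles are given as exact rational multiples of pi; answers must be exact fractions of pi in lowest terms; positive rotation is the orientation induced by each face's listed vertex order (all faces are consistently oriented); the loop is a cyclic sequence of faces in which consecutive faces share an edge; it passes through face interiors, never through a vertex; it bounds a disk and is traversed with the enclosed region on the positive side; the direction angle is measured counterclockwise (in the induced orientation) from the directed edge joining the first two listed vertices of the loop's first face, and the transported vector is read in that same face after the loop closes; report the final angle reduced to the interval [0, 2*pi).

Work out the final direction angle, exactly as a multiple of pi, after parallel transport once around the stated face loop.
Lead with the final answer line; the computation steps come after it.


Answer: final direction angle = (7/6)*pi

enclosed vertex P1: corner angles sum to 2*pi, defect = 2*pi - 2*pi = 0
transport around the loop rotates by the sum of enclosed defects; add to the initial angle mod 2*pi
final angle = (7/6)*pi + 0 = (7/6)*pi (mod 2*pi)


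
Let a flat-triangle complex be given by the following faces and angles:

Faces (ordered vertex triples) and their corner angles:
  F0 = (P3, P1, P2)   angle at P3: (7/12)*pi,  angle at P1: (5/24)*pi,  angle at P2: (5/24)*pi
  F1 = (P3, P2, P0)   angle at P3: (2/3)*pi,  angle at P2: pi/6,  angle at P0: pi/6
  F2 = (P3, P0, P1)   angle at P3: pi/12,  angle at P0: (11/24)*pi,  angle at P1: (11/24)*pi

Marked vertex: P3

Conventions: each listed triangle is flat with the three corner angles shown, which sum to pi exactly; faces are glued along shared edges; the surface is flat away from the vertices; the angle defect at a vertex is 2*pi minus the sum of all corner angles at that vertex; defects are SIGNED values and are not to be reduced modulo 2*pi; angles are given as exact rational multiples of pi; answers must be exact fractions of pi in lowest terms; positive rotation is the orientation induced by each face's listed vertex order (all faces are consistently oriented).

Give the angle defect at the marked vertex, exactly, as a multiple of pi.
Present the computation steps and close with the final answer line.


Sum of corner angles at P3: (4/3)*pi
defect = 2*pi - (4/3)*pi

Answer: defect(P3) = (2/3)*pi


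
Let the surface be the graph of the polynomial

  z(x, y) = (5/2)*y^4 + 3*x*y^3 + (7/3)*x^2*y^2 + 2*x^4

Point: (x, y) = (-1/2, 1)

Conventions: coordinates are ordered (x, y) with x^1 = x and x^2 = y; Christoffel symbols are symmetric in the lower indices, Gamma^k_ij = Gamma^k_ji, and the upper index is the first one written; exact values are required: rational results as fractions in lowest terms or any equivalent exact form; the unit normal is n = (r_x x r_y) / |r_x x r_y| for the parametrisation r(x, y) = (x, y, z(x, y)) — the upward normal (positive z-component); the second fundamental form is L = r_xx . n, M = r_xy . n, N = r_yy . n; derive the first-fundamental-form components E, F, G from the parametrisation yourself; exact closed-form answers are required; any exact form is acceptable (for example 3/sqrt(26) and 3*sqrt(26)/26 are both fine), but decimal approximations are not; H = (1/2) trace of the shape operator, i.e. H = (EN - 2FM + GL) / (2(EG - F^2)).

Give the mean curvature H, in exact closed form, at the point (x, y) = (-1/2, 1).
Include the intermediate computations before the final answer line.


z_x = -1/3, z_y = 20/3, z_xx = 32/3, z_xy = 13/3, z_yy = 133/6
E = 10/9, F = -20/9, G = 409/9; answer radicand W^2 = 410/9
unnormalised second-form numerators: l = 32/3, m = 13/3, n = 133/6; L = l/sqrt(410/9), and similarly M = m/sqrt(W^2), N = n/sqrt(W^2)
H = (E*n - 2*F*m + G*l) / (2*(EG - F^2)*sqrt(W^2)); E*n - 2*F*m + G*l = 14273/27, EG - F^2 = 410/9, so H = (14273/2460)/sqrt(410/9)

Answer: H = 14273*sqrt(410)/336200


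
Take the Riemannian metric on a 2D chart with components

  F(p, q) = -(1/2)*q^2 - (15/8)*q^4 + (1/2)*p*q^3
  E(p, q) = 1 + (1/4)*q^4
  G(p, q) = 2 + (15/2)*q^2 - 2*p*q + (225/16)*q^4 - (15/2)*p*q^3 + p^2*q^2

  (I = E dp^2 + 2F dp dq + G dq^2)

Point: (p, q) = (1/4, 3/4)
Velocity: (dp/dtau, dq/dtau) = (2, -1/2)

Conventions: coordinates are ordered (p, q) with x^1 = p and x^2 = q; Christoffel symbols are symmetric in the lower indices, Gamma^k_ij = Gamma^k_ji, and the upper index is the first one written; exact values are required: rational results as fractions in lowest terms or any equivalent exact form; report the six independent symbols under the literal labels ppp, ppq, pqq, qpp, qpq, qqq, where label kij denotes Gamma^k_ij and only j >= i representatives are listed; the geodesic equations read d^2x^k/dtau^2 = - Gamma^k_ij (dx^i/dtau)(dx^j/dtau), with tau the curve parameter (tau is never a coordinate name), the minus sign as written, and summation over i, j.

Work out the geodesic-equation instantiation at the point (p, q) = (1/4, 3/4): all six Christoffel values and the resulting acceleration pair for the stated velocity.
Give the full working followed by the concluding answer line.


E = 1105/1024, F = -1683/2048, G = 39065/4096 at the point
E_p = 0, E_q = 27/64, F_p = 27/128, F_q = -237/64, G_p = -561/128, G_q = 8041/256
EG - F^2 = 39389/4096;  g^inv = (4096/39389) * [[39065/4096, 1683/2048], [1683/2048, 1105/1024]]
first-kind symbols [ij,l] = (1/2)(d_i g_jl + d_j g_il - d_l g_ij): [pp,p] = E_p/2 = 0, [pp,q] = F_p - E_q/2 = 0, [pq,p] = E_q/2 = 27/128, [pq,q] = G_p/2 = -561/256, [qq,p] = F_q - G_p/2 = -387/256, [qq,q] = G_q/2 = 8041/512
Gamma^p_ij = (G*[ij,p] - F*[ij,q])/(EG - F^2), Gamma^q_ij = (E*[ij,q] - F*[ij,p])/(EG - F^2)
Gamma_ppp = 0, Gamma_ppq = 864/39389, Gamma_pqq = -6192/39389, Gamma_qpp = 0, Gamma_qpq = -528/2317, Gamma_qqq = 3784/2317
d^2p/dtau^2 = -(Gamma_ppp*(2)^2 + 2*Gamma_ppq*(2)*(-1/2) + Gamma_pqq*(-1/2)^2) = 468/5627
d^2q/dtau^2 = -(Gamma_qpp*(2)^2 + 2*Gamma_qpq*(2)*(-1/2) + Gamma_qqq*(-1/2)^2) = -286/331

Answer: Gamma_ppp = 0, Gamma_ppq = 864/39389, Gamma_pqq = -6192/39389, Gamma_qpp = 0, Gamma_qpq = -528/2317, Gamma_qqq = 3784/2317; accelerations (d^2p/dtau^2, d^2q/dtau^2) = (468/5627, -286/331)


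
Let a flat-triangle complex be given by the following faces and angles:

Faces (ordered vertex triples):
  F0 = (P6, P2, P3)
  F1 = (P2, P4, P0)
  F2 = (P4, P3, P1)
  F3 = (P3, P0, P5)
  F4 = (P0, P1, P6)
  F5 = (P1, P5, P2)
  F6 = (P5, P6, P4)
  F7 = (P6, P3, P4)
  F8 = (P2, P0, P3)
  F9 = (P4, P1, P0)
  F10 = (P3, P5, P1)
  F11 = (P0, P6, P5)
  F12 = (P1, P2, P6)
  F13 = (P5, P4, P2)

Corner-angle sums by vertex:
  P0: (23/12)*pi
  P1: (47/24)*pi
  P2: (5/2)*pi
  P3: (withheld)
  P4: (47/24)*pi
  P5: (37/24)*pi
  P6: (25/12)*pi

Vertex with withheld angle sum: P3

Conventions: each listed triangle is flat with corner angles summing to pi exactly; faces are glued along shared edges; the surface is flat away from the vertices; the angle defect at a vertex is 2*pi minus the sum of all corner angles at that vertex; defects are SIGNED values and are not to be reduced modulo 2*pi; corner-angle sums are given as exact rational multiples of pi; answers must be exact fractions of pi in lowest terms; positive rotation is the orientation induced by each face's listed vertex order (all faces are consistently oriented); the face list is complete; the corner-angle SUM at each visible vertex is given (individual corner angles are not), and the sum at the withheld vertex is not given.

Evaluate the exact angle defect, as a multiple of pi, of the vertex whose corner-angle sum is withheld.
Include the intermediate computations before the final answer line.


V = 7, E = 21, F = 14; chi = V - E + F = 0
Gauss-Bonnet: total defect = 2*pi*chi = 0; visible defects sum to pi/24

Answer: defect(P3) = -pi/24
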